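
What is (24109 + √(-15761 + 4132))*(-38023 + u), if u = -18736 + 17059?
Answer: -957127300 - 39700*I*√11629 ≈ -9.5713e+8 - 4.2812e+6*I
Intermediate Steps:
u = -1677
(24109 + √(-15761 + 4132))*(-38023 + u) = (24109 + √(-15761 + 4132))*(-38023 - 1677) = (24109 + √(-11629))*(-39700) = (24109 + I*√11629)*(-39700) = -957127300 - 39700*I*√11629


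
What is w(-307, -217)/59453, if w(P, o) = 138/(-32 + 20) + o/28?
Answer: -77/237812 ≈ -0.00032379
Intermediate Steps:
w(P, o) = -23/2 + o/28 (w(P, o) = 138/(-12) + o*(1/28) = 138*(-1/12) + o/28 = -23/2 + o/28)
w(-307, -217)/59453 = (-23/2 + (1/28)*(-217))/59453 = (-23/2 - 31/4)*(1/59453) = -77/4*1/59453 = -77/237812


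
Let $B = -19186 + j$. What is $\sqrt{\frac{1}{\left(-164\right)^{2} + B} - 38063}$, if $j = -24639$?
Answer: $\frac{4 i \sqrt{8417063897}}{1881} \approx 195.1 i$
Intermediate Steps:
$B = -43825$ ($B = -19186 - 24639 = -43825$)
$\sqrt{\frac{1}{\left(-164\right)^{2} + B} - 38063} = \sqrt{\frac{1}{\left(-164\right)^{2} - 43825} - 38063} = \sqrt{\frac{1}{26896 - 43825} - 38063} = \sqrt{\frac{1}{-16929} - 38063} = \sqrt{- \frac{1}{16929} - 38063} = \sqrt{- \frac{644368528}{16929}} = \frac{4 i \sqrt{8417063897}}{1881}$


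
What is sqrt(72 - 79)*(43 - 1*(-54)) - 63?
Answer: -63 + 97*I*sqrt(7) ≈ -63.0 + 256.64*I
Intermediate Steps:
sqrt(72 - 79)*(43 - 1*(-54)) - 63 = sqrt(-7)*(43 + 54) - 63 = (I*sqrt(7))*97 - 63 = 97*I*sqrt(7) - 63 = -63 + 97*I*sqrt(7)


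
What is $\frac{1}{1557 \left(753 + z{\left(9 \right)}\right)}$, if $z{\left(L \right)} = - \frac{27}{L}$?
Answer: $\frac{1}{1167750} \approx 8.5635 \cdot 10^{-7}$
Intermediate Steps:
$\frac{1}{1557 \left(753 + z{\left(9 \right)}\right)} = \frac{1}{1557 \left(753 - \frac{27}{9}\right)} = \frac{1}{1557 \left(753 - 3\right)} = \frac{1}{1557 \cdot 750} = \frac{1}{1167750}$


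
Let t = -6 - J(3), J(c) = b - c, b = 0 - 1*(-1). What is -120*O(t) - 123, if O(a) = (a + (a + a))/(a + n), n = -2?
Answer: -363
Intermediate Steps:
b = 1 (b = 0 + 1 = 1)
J(c) = 1 - c
t = -4 (t = -6 - (1 - 1*3) = -6 - (1 - 3) = -6 - 1*(-2) = -6 + 2 = -4)
O(a) = 3*a/(-2 + a) (O(a) = (a + (a + a))/(a - 2) = (a + 2*a)/(-2 + a) = (3*a)/(-2 + a) = 3*a/(-2 + a))
-120*O(t) - 123 = -360*(-4)/(-2 - 4) - 123 = -360*(-4)/(-6) - 123 = -360*(-4)*(-1)/6 - 123 = -120*2 - 123 = -240 - 123 = -363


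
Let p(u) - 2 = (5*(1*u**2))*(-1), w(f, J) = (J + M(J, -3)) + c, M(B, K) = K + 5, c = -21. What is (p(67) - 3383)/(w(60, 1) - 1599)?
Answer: 25826/1617 ≈ 15.972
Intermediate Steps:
M(B, K) = 5 + K
w(f, J) = -19 + J (w(f, J) = (J + (5 - 3)) - 21 = (J + 2) - 21 = (2 + J) - 21 = -19 + J)
p(u) = 2 - 5*u**2 (p(u) = 2 + (5*(1*u**2))*(-1) = 2 + (5*u**2)*(-1) = 2 - 5*u**2)
(p(67) - 3383)/(w(60, 1) - 1599) = ((2 - 5*67**2) - 3383)/((-19 + 1) - 1599) = ((2 - 5*4489) - 3383)/(-18 - 1599) = ((2 - 22445) - 3383)/(-1617) = (-22443 - 3383)*(-1/1617) = -25826*(-1/1617) = 25826/1617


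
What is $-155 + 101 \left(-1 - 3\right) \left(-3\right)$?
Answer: $1057$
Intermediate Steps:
$-155 + 101 \left(-1 - 3\right) \left(-3\right) = -155 + 101 \left(\left(-4\right) \left(-3\right)\right) = -155 + 101 \cdot 12 = -155 + 1212 = 1057$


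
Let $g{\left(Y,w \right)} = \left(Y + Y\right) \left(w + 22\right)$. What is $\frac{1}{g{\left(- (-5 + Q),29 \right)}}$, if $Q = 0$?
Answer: $\frac{1}{510} \approx 0.0019608$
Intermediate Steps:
$g{\left(Y,w \right)} = 2 Y \left(22 + w\right)$
$\frac{1}{g{\left(- (-5 + Q),29 \right)}} = \frac{1}{2 \left(- (-5 + 0)\right) \left(22 + 29\right)} = \frac{1}{2 \left(\left(-1\right) \left(-5\right)\right) 51} = \frac{1}{2 \cdot 5 \cdot 51} = \frac{1}{510}$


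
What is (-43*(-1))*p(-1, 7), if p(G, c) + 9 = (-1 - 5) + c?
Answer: -344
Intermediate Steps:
p(G, c) = -15 + c (p(G, c) = -9 + ((-1 - 5) + c) = -9 + (-6 + c) = -15 + c)
(-43*(-1))*p(-1, 7) = (-43*(-1))*(-15 + 7) = 43*(-8) = -344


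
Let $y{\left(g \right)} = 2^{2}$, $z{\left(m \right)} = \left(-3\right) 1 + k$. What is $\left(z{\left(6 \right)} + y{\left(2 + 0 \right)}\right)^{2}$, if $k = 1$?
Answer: $4$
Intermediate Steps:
$z{\left(m \right)} = -2$ ($z{\left(m \right)} = \left(-3\right) 1 + 1 = -3 + 1 = -2$)
$y{\left(g \right)} = 4$
$\left(z{\left(6 \right)} + y{\left(2 + 0 \right)}\right)^{2} = \left(-2 + 4\right)^{2} = 2^{2} = 4$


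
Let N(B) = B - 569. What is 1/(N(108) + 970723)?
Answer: 1/970262 ≈ 1.0307e-6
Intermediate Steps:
N(B) = -569 + B
1/(N(108) + 970723) = 1/((-569 + 108) + 970723) = 1/(-461 + 970723) = 1/970262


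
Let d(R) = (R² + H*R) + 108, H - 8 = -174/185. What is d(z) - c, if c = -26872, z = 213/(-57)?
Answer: 1801030091/66785 ≈ 26968.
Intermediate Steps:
H = 1306/185 (H = 8 - 174/185 = 1306/185 ≈ 7.0595)
z = -71/19 (z = 213*(-1/57) = -71/19 ≈ -3.7368)
d(R) = 108 + R² + 1306*R/185 (d(R) = (R² + 1306*R/185) + 108 = 108 + R² + 1306*R/185)
d(z) - c = (108 + (-71/19)² + (1306/185)*(-71/19)) - 1*(-26872) = (108 + 5041/361 - 92726/3515) + 26872 = 6383571/66785 + 26872 = 1801030091/66785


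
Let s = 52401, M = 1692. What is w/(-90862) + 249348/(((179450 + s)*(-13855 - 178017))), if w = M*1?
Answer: -9411560769975/505257630359008 ≈ -0.018627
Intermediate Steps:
w = 1692 (w = 1692*1 = 1692)
w/(-90862) + 249348/(((179450 + s)*(-13855 - 178017))) = 1692/(-90862) + 249348/(((179450 + 52401)*(-13855 - 178017))) = 1692*(-1/90862) + 249348/((231851*(-191872))) = -846/45431 + 249348/(-44485715072) = -846/45431 + 249348*(-1/44485715072) = -846/45431 - 62337/11121428768 = -9411560769975/505257630359008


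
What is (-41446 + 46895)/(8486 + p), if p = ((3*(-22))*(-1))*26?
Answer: 5449/10202 ≈ 0.53411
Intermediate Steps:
p = 1716 (p = -66*(-1)*26 = 66*26 = 1716)
(-41446 + 46895)/(8486 + p) = (-41446 + 46895)/(8486 + 1716) = 5449/10202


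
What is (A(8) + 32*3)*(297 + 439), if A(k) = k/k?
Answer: 71392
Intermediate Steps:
A(k) = 1
(A(8) + 32*3)*(297 + 439) = (1 + 32*3)*(297 + 439) = (1 + 96)*736 = 97*736 = 71392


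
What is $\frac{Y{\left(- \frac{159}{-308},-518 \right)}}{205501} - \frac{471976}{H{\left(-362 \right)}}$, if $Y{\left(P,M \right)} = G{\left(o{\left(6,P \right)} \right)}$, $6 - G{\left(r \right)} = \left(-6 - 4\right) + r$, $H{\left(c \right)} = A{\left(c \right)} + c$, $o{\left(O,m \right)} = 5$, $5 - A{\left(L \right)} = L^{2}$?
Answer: $\frac{96992985387}{27003036901} \approx 3.5919$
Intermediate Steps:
$A{\left(L \right)} = 5 - L^{2}$
$H{\left(c \right)} = 5 + c - c^{2}$ ($H{\left(c \right)} = \left(5 - c^{2}\right) + c = 5 + c - c^{2}$)
$G{\left(r \right)} = 16 - r$ ($G{\left(r \right)} = 6 - \left(\left(-6 - 4\right) + r\right) = 6 - \left(-10 + r\right) = 16 - r$)
$Y{\left(P,M \right)} = 11$ ($Y{\left(P,M \right)} = 16 - 5 = 11$)
$\frac{Y{\left(- \frac{159}{-308},-518 \right)}}{205501} - \frac{471976}{H{\left(-362 \right)}} = \frac{11}{205501} - \frac{471976}{5 - 362 - \left(-362\right)^{2}} = 11 \cdot \frac{1}{205501} - \frac{471976}{5 - 362 - 131044} = \frac{11}{205501} - \frac{471976}{5 - 362 - 131044} = \frac{11}{205501} - \frac{471976}{-131401} = \frac{11}{205501} - - \frac{471976}{131401} = \frac{11}{205501} + \frac{471976}{131401} = \frac{96992985387}{27003036901}$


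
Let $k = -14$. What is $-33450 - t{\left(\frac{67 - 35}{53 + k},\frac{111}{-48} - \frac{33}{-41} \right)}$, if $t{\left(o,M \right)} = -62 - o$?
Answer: $- \frac{1302100}{39} \approx -33387.0$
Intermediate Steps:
$-33450 - t{\left(\frac{67 - 35}{53 + k},\frac{111}{-48} - \frac{33}{-41} \right)} = -33450 - \left(-62 - \frac{67 - 35}{53 - 14}\right) = -33450 - \left(-62 - \frac{32}{39}\right) = -33450 - - \frac{2450}{39} = -33450 + \frac{2450}{39} = - \frac{1302100}{39}$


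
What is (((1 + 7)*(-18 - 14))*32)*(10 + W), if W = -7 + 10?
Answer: -106496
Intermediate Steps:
W = 3
(((1 + 7)*(-18 - 14))*32)*(10 + W) = (((1 + 7)*(-18 - 14))*32)*(10 + 3) = ((8*(-32))*32)*13 = -256*32*13 = -8192*13 = -106496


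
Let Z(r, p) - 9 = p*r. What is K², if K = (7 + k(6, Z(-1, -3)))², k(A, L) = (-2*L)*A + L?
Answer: 244140625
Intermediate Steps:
Z(r, p) = 9 + p*r
k(A, L) = L - 2*A*L (k(A, L) = -2*A*L + L = L - 2*A*L)
K = 15625 (K = (7 + (9 - 3*(-1))*(1 - 2*6))² = (7 + (9 + 3)*(1 - 12))² = (7 + 12*(-11))² = (7 - 132)² = (-125)² = 15625)
K² = 15625² = 244140625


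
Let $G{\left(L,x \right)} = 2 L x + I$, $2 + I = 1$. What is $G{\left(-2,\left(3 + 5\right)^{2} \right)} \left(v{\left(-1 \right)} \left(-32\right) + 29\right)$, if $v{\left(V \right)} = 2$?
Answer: $8995$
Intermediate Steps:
$I = -1$ ($I = -2 + 1 = -1$)
$G{\left(L,x \right)} = -1 + 2 L x$ ($G{\left(L,x \right)} = 2 L x - 1 = -1 + 2 L x$)
$G{\left(-2,\left(3 + 5\right)^{2} \right)} \left(v{\left(-1 \right)} \left(-32\right) + 29\right) = \left(-1 + 2 \left(-2\right) \left(3 + 5\right)^{2}\right) \left(2 \left(-32\right) + 29\right) = \left(-1 + 2 \left(-2\right) 8^{2}\right) \left(-64 + 29\right) = \left(-1 + 2 \left(-2\right) 64\right) \left(-35\right) = \left(-1 - 256\right) \left(-35\right) = \left(-257\right) \left(-35\right) = 8995$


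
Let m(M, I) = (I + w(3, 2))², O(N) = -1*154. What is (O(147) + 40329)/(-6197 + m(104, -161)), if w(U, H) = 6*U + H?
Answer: 40175/13684 ≈ 2.9359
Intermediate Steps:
w(U, H) = H + 6*U
O(N) = -154
m(M, I) = (20 + I)² (m(M, I) = (I + (2 + 6*3))² = (I + (2 + 18))² = (I + 20)² = (20 + I)²)
(O(147) + 40329)/(-6197 + m(104, -161)) = (-154 + 40329)/(-6197 + (20 - 161)²) = 40175/(-6197 + (-141)²) = 40175/(-6197 + 19881) = 40175/13684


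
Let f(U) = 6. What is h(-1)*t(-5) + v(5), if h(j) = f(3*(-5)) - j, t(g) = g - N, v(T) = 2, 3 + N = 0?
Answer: -12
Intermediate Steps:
N = -3 (N = -3 + 0 = -3)
t(g) = 3 + g (t(g) = g - 1*(-3) = g + 3 = 3 + g)
h(j) = 6 - j
h(-1)*t(-5) + v(5) = (6 - 1*(-1))*(3 - 5) + 2 = (6 + 1)*(-2) + 2 = 7*(-2) + 2 = -14 + 2 = -12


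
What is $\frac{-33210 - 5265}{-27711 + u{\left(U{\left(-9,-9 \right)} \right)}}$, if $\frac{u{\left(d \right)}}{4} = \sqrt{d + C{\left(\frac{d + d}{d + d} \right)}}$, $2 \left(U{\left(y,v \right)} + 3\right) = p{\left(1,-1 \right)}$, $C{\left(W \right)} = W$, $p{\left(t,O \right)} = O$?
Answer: $\frac{1066180725}{767899561} + \frac{76950 i \sqrt{10}}{767899561} \approx 1.3884 + 0.00031689 i$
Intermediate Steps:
$U{\left(y,v \right)} = - \frac{7}{2}$ ($U{\left(y,v \right)} = -3 + \frac{1}{2} \left(-1\right) = -3 - \frac{1}{2} = - \frac{7}{2}$)
$u{\left(d \right)} = 4 \sqrt{1 + d}$ ($u{\left(d \right)} = 4 \sqrt{d + \frac{d + d}{d + d}} = 4 \sqrt{d + \frac{2 d}{2 d}} = 4 \sqrt{d + 2 d \frac{1}{2 d}} = 4 \sqrt{d + 1} = 4 \sqrt{1 + d}$)
$\frac{-33210 - 5265}{-27711 + u{\left(U{\left(-9,-9 \right)} \right)}} = \frac{-33210 - 5265}{-27711 + 4 \sqrt{1 - \frac{7}{2}}} = - \frac{38475}{-27711 + 4 \sqrt{- \frac{5}{2}}} = - \frac{38475}{-27711 + 4 \frac{i \sqrt{10}}{2}} = - \frac{38475}{-27711 + 2 i \sqrt{10}}$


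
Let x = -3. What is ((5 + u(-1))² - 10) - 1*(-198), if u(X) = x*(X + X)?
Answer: 309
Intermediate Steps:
u(X) = -6*X (u(X) = -3*(X + X) = -6*X)
((5 + u(-1))² - 10) - 1*(-198) = ((5 - 6*(-1))² - 10) - 1*(-198) = ((5 + 6)² - 10) + 198 = (11² - 10) + 198 = (121 - 10) + 198 = 111 + 198 = 309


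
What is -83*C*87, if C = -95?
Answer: 685995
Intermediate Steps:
-83*C*87 = -83*(-95)*87 = 7885*87 = 685995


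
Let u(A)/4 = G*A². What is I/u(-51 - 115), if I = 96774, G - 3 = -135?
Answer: -16129/2424928 ≈ -0.0066513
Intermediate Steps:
G = -132 (G = 3 - 135 = -132)
u(A) = -528*A² (u(A) = 4*(-132*A²) = -528*A²)
I/u(-51 - 115) = 96774/((-528*(-51 - 115)²)) = 96774/((-528*(-166)²)) = 96774/((-528*27556)) = 96774/(-14549568) = 96774*(-1/14549568) = -16129/2424928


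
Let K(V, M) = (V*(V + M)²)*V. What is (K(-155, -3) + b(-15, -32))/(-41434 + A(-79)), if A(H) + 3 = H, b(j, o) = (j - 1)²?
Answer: -149940089/10379 ≈ -14446.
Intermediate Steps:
b(j, o) = (-1 + j)²
A(H) = -3 + H
K(V, M) = V²*(M + V)² (K(V, M) = (V*(M + V)²)*V = V²*(M + V)²)
(K(-155, -3) + b(-15, -32))/(-41434 + A(-79)) = ((-155)²*(-3 - 155)² + (-1 - 15)²)/(-41434 + (-3 - 79)) = (24025*(-158)² + (-16)²)/(-41434 - 82) = (24025*24964 + 256)/(-41516) = (599760100 + 256)*(-1/41516) = 599760356*(-1/41516) = -149940089/10379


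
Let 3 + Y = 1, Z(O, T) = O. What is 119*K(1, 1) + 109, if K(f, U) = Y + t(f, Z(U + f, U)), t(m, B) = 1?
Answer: -10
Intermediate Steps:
Y = -2 (Y = -3 + 1 = -2)
K(f, U) = -1 (K(f, U) = -2 + 1 = -1)
119*K(1, 1) + 109 = 119*(-1) + 109 = -119 + 109 = -10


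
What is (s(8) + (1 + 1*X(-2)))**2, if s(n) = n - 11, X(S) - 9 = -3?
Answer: 16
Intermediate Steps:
X(S) = 6 (X(S) = 9 - 3 = 6)
s(n) = -11 + n
(s(8) + (1 + 1*X(-2)))**2 = ((-11 + 8) + (1 + 1*6))**2 = (-3 + (1 + 6))**2 = (-3 + 7)**2 = 4**2 = 16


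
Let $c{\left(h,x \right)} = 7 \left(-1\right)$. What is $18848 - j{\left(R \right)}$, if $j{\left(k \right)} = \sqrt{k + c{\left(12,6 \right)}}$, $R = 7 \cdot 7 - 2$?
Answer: $18848 - 2 \sqrt{10} \approx 18842.0$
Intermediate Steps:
$c{\left(h,x \right)} = -7$
$R = 47$ ($R = 49 - 2 = 47$)
$j{\left(k \right)} = \sqrt{-7 + k}$ ($j{\left(k \right)} = \sqrt{k - 7} = \sqrt{-7 + k}$)
$18848 - j{\left(R \right)} = 18848 - \sqrt{-7 + 47} = 18848 - \sqrt{40} = 18848 - 2 \sqrt{10}$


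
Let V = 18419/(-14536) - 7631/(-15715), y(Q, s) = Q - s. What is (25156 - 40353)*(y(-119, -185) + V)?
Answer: -32343695795541/32633320 ≈ -9.9113e+5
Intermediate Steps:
V = -178530369/228433240 (V = 18419*(-1/14536) - 7631*(-1/15715) = -18419/14536 + 7631/15715 = -178530369/228433240 ≈ -0.78154)
(25156 - 40353)*(y(-119, -185) + V) = (25156 - 40353)*((-119 - 1*(-185)) - 178530369/228433240) = -15197*((-119 + 185) - 178530369/228433240) = -15197*(66 - 178530369/228433240) = -15197*14898063471/228433240 = -32343695795541/32633320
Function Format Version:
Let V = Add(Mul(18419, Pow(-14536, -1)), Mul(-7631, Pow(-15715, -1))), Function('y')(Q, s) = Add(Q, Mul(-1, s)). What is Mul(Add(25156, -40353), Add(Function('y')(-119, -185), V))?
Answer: Rational(-32343695795541, 32633320) ≈ -9.9113e+5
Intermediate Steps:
V = Rational(-178530369, 228433240) (V = Add(Mul(18419, Rational(-1, 14536)), Mul(-7631, Rational(-1, 15715))) = Add(Rational(-18419, 14536), Rational(7631, 15715)) = Rational(-178530369, 228433240) ≈ -0.78154)
Mul(Add(25156, -40353), Add(Function('y')(-119, -185), V)) = Mul(Add(25156, -40353), Add(Add(-119, Mul(-1, -185)), Rational(-178530369, 228433240))) = Mul(-15197, Add(Add(-119, 185), Rational(-178530369, 228433240))) = Mul(-15197, Add(66, Rational(-178530369, 228433240))) = Mul(-15197, Rational(14898063471, 228433240)) = Rational(-32343695795541, 32633320)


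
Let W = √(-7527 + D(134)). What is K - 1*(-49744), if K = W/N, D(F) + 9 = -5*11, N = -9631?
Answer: 49744 - I*√7591/9631 ≈ 49744.0 - 0.0090465*I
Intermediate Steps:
D(F) = -64 (D(F) = -9 - 5*11 = -9 - 55 = -64)
W = I*√7591 (W = √(-7527 - 64) = √(-7591) = I*√7591 ≈ 87.126*I)
K = -I*√7591/9631 (K = (I*√7591)/(-9631) = (I*√7591)*(-1/9631) = -I*√7591/9631 ≈ -0.0090465*I)
K - 1*(-49744) = -I*√7591/9631 - 1*(-49744) = -I*√7591/9631 + 49744 = 49744 - I*√7591/9631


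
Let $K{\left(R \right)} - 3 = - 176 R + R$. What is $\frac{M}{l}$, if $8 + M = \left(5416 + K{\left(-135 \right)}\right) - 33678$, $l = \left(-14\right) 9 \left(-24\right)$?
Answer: $- \frac{2321}{1512} \approx -1.5351$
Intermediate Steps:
$K{\left(R \right)} = 3 - 175 R$ ($K{\left(R \right)} = 3 + \left(- 176 R + R\right) = 3 - 175 R$)
$l = 3024$ ($l = \left(-126\right) \left(-24\right) = 3024$)
$M = -4642$ ($M = -8 + \left(\left(5416 + \left(3 - -23625\right)\right) - 33678\right) = -8 + \left(\left(5416 + \left(3 + 23625\right)\right) - 33678\right) = -8 + \left(\left(5416 + 23628\right) - 33678\right) = -8 + \left(29044 - 33678\right) = -8 - 4634 = -4642$)
$\frac{M}{l} = - \frac{4642}{3024} = \left(-4642\right) \frac{1}{3024} = - \frac{2321}{1512}$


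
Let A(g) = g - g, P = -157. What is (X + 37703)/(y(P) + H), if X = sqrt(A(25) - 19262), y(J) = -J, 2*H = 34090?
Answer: 37703/17202 + I*sqrt(19262)/17202 ≈ 2.1918 + 0.0080681*I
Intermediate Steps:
A(g) = 0
H = 17045 (H = (1/2)*34090 = 17045)
X = I*sqrt(19262) (X = sqrt(0 - 19262) = sqrt(-19262) = I*sqrt(19262) ≈ 138.79*I)
(X + 37703)/(y(P) + H) = (I*sqrt(19262) + 37703)/(-1*(-157) + 17045) = (37703 + I*sqrt(19262))/(157 + 17045) = (37703 + I*sqrt(19262))/17202 = (37703 + I*sqrt(19262))*(1/17202) = 37703/17202 + I*sqrt(19262)/17202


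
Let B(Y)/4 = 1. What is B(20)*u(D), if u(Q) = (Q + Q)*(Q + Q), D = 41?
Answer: 26896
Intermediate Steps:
B(Y) = 4 (B(Y) = 4*1 = 4)
u(Q) = 4*Q² (u(Q) = (2*Q)*(2*Q) = 4*Q²)
B(20)*u(D) = 4*(4*41²) = 4*(4*1681) = 4*6724 = 26896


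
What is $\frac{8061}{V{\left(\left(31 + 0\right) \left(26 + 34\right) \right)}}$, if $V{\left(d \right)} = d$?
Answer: $\frac{2687}{620} \approx 4.3339$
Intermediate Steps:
$\frac{8061}{V{\left(\left(31 + 0\right) \left(26 + 34\right) \right)}} = \frac{8061}{\left(31 + 0\right) \left(26 + 34\right)} = \frac{8061}{31 \cdot 60} = \frac{8061}{1860} = 8061 \cdot \frac{1}{1860} = \frac{2687}{620}$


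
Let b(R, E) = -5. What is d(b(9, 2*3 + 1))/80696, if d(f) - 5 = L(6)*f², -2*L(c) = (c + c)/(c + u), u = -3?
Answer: -45/80696 ≈ -0.00055765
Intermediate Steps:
L(c) = -c/(-3 + c) (L(c) = -(c + c)/(2*(c - 3)) = -2*c/(2*(-3 + c)) = -c/(-3 + c))
d(f) = 5 - 2*f² (d(f) = 5 + (-1*6/(-3 + 6))*f² = 5 + (-1*6/3)*f² = 5 + (-1*6*⅓)*f² = 5 - 2*f²)
d(b(9, 2*3 + 1))/80696 = (5 - 2*(-5)²)/80696 = (5 - 2*25)*(1/80696) = (5 - 50)*(1/80696) = -45*1/80696 = -45/80696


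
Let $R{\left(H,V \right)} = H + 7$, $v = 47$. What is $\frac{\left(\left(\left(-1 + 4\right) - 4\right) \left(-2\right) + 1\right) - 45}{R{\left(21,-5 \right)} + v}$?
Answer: $- \frac{14}{25} \approx -0.56$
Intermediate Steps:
$R{\left(H,V \right)} = 7 + H$
$\frac{\left(\left(\left(-1 + 4\right) - 4\right) \left(-2\right) + 1\right) - 45}{R{\left(21,-5 \right)} + v} = \frac{\left(\left(\left(-1 + 4\right) - 4\right) \left(-2\right) + 1\right) - 45}{\left(7 + 21\right) + 47} = \frac{\left(\left(3 - 4\right) \left(-2\right) + 1\right) - 45}{28 + 47} = \frac{\left(\left(-1\right) \left(-2\right) + 1\right) - 45}{75} = \left(\left(2 + 1\right) - 45\right) \frac{1}{75} = \left(3 - 45\right) \frac{1}{75} = \left(-42\right) \frac{1}{75} = - \frac{14}{25}$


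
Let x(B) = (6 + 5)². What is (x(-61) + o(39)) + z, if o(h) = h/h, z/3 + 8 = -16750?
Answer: -50152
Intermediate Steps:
z = -50274 (z = -24 + 3*(-16750) = -24 - 50250 = -50274)
x(B) = 121 (x(B) = 11² = 121)
o(h) = 1
(x(-61) + o(39)) + z = (121 + 1) - 50274 = 122 - 50274 = -50152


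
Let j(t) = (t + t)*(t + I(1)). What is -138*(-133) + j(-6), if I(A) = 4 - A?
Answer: 18390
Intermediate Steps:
j(t) = 2*t*(3 + t) (j(t) = (t + t)*(t + (4 - 1*1)) = (2*t)*(t + (4 - 1)) = (2*t)*(t + 3) = (2*t)*(3 + t) = 2*t*(3 + t))
-138*(-133) + j(-6) = -138*(-133) + 2*(-6)*(3 - 6) = 18354 + 2*(-6)*(-3) = 18354 + 36 = 18390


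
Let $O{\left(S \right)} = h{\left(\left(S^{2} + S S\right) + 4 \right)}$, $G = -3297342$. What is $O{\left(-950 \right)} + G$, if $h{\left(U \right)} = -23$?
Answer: $-3297365$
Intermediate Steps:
$O{\left(S \right)} = -23$
$O{\left(-950 \right)} + G = -23 - 3297342 = -3297365$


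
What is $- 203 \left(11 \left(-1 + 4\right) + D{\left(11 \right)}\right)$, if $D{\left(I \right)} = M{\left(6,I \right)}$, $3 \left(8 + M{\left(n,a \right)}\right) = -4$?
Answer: $- \frac{14413}{3} \approx -4804.3$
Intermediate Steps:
$M{\left(n,a \right)} = - \frac{28}{3}$ ($M{\left(n,a \right)} = -8 + \frac{1}{3} \left(-4\right) = -8 - \frac{4}{3} = - \frac{28}{3}$)
$D{\left(I \right)} = - \frac{28}{3}$
$- 203 \left(11 \left(-1 + 4\right) + D{\left(11 \right)}\right) = - 203 \left(11 \left(-1 + 4\right) - \frac{28}{3}\right) = - 203 \left(11 \cdot 3 - \frac{28}{3}\right) = - 203 \left(33 - \frac{28}{3}\right) = \left(-203\right) \frac{71}{3} = - \frac{14413}{3}$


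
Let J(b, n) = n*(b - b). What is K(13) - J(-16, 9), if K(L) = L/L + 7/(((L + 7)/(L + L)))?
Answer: 101/10 ≈ 10.100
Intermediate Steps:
K(L) = 1 + 14*L/(7 + L) (K(L) = 1 + 7/(((7 + L)/((2*L)))) = 1 + 7/(((7 + L)*(1/(2*L)))) = 1 + 7/(((7 + L)/(2*L))) = 1 + 7*(2*L/(7 + L)) = 1 + 14*L/(7 + L))
J(b, n) = 0 (J(b, n) = n*0 = 0)
K(13) - J(-16, 9) = (7 + 15*13)/(7 + 13) - 1*0 = (7 + 195)/20 + 0 = (1/20)*202 + 0 = 101/10 + 0 = 101/10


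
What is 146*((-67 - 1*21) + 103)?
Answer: 2190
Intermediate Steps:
146*((-67 - 1*21) + 103) = 146*((-67 - 21) + 103) = 146*(-88 + 103) = 146*15 = 2190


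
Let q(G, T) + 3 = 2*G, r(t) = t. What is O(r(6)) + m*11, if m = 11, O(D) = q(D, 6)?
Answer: 130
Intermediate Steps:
q(G, T) = -3 + 2*G
O(D) = -3 + 2*D
O(r(6)) + m*11 = (-3 + 2*6) + 11*11 = (-3 + 12) + 121 = 9 + 121 = 130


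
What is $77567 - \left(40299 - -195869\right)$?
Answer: $-158601$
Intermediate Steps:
$77567 - \left(40299 - -195869\right) = 77567 - \left(40299 + 195869\right) = 77567 - 236168 = -158601$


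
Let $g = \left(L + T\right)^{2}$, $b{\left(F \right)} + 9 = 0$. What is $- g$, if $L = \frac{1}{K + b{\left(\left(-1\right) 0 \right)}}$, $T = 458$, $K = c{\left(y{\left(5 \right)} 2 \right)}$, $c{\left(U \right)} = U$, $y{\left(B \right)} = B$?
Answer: $-210681$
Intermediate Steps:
$b{\left(F \right)} = -9$ ($b{\left(F \right)} = -9 + 0 = -9$)
$K = 10$ ($K = 5 \cdot 2 = 10$)
$L = 1$ ($L = \frac{1}{10 - 9} = 1^{-1} = 1$)
$g = 210681$ ($g = \left(1 + 458\right)^{2} = 459^{2} = 210681$)
$- g = \left(-1\right) 210681 = -210681$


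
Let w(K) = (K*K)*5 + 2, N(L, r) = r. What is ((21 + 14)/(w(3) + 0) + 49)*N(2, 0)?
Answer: 0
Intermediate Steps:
w(K) = 2 + 5*K² (w(K) = K²*5 + 2 = 5*K² + 2 = 2 + 5*K²)
((21 + 14)/(w(3) + 0) + 49)*N(2, 0) = ((21 + 14)/((2 + 5*3²) + 0) + 49)*0 = (35/((2 + 5*9) + 0) + 49)*0 = (35/((2 + 45) + 0) + 49)*0 = (35/(47 + 0) + 49)*0 = (35/47 + 49)*0 = (2338/47)*0 = 0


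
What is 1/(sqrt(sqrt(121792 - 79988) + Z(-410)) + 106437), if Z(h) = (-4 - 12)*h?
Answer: 1/(106437 + sqrt(6560 + 2*sqrt(10451))) ≈ 9.3880e-6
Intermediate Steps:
Z(h) = -16*h
1/(sqrt(sqrt(121792 - 79988) + Z(-410)) + 106437) = 1/(sqrt(sqrt(121792 - 79988) - 16*(-410)) + 106437) = 1/(sqrt(sqrt(41804) + 6560) + 106437) = 1/(sqrt(2*sqrt(10451) + 6560) + 106437) = 1/(sqrt(6560 + 2*sqrt(10451)) + 106437) = 1/(106437 + sqrt(6560 + 2*sqrt(10451)))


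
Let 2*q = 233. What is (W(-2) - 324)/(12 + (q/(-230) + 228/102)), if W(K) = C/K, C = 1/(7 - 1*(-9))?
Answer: -20271395/858872 ≈ -23.602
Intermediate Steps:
q = 233/2 (q = (½)*233 = 233/2 ≈ 116.50)
C = 1/16 (C = 1/(7 + 9) = 1/16 ≈ 0.062500)
W(K) = 1/(16*K)
(W(-2) - 324)/(12 + (q/(-230) + 228/102)) = ((1/16)/(-2) - 324)/(12 + ((233/2)/(-230) + 228/102)) = ((1/16)*(-½) - 324)/(12 + ((233/2)*(-1/230) + 228*(1/102))) = (-1/32 - 324)/(12 + (-233/460 + 38/17)) = -10369/(32*(12 + 13519/7820)) = -10369/(32*107359/7820) = -10369/32*7820/107359 = -20271395/858872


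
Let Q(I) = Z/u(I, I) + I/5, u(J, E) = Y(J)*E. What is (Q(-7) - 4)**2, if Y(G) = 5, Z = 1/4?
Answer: 573049/19600 ≈ 29.237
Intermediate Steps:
Z = 1/4 ≈ 0.25000
u(J, E) = 5*E
Q(I) = I/5 + 1/(20*I) (Q(I) = 1/(4*((5*I))) + I/5 = (1/(5*I))/4 + I*(1/5) = 1/(20*I) + I/5 = I/5 + 1/(20*I))
(Q(-7) - 4)**2 = (((1/5)*(-7) + (1/20)/(-7)) - 4)**2 = ((-7/5 + (1/20)*(-1/7)) - 4)**2 = ((-7/5 - 1/140) - 4)**2 = (-197/140 - 4)**2 = (-757/140)**2 = 573049/19600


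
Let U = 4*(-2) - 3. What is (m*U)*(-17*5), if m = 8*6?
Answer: 44880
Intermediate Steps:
m = 48
U = -11 (U = -8 - 3 = -11)
(m*U)*(-17*5) = (48*(-11))*(-17*5) = -528*(-85) = 44880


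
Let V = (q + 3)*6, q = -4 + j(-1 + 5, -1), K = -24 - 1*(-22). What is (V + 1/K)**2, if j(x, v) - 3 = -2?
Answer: 1/4 ≈ 0.25000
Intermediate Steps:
j(x, v) = 1 (j(x, v) = 3 - 2 = 1)
K = -2 (K = -24 + 22 = -2)
q = -3 (q = -4 + 1 = -3)
V = 0 (V = (-3 + 3)*6 = 0*6 = 0)
(V + 1/K)**2 = (0 + 1/(-2))**2 = (0 - 1/2)**2 = (-1/2)**2 = 1/4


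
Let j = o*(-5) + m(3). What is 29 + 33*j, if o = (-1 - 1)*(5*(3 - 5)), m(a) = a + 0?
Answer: -3172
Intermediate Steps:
m(a) = a
o = 20 (o = -10*(-2) = -2*(-10) = 20)
j = -97 (j = 20*(-5) + 3 = -100 + 3 = -97)
29 + 33*j = 29 + 33*(-97) = 29 - 3201 = -3172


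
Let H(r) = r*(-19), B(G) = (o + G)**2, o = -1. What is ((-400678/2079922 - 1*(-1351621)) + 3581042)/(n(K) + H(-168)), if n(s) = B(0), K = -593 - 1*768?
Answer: 49803659668/32238791 ≈ 1544.8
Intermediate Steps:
K = -1361 (K = -593 - 768 = -1361)
B(G) = (-1 + G)**2
n(s) = 1 (n(s) = (-1 + 0)**2 = (-1)**2 = 1)
H(r) = -19*r
((-400678/2079922 - 1*(-1351621)) + 3581042)/(n(K) + H(-168)) = ((-400678/2079922 - 1*(-1351621)) + 3581042)/(1 - 19*(-168)) = ((-400678*1/2079922 + 1351621) + 3581042)/(1 + 3192) = ((-200339/1039961 + 1351621) + 3581042)/3193 = (1405632926442/1039961 + 3581042)*(1/3193) = (5129776945804/1039961)*(1/3193) = 49803659668/32238791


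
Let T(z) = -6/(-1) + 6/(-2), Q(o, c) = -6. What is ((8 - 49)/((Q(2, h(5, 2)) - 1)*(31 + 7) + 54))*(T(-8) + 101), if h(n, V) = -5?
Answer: 1066/53 ≈ 20.113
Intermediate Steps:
T(z) = 3 (T(z) = -6*(-1) + 6*(-1/2) = 6 - 3 = 3)
((8 - 49)/((Q(2, h(5, 2)) - 1)*(31 + 7) + 54))*(T(-8) + 101) = ((8 - 49)/((-6 - 1)*(31 + 7) + 54))*(3 + 101) = -41/(-7*38 + 54)*104 = -41/(-266 + 54)*104 = -41/(-212)*104 = -41*(-1/212)*104 = (41/212)*104 = 1066/53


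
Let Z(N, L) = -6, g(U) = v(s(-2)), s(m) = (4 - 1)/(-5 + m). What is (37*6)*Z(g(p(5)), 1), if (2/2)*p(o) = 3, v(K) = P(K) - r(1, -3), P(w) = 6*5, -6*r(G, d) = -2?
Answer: -1332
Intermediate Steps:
r(G, d) = ⅓ (r(G, d) = -⅙*(-2) = ⅓)
P(w) = 30
s(m) = 3/(-5 + m)
v(K) = 89/3 (v(K) = 30 - 1*⅓ = 30 - ⅓ = 89/3)
p(o) = 3
g(U) = 89/3
(37*6)*Z(g(p(5)), 1) = (37*6)*(-6) = 222*(-6) = -1332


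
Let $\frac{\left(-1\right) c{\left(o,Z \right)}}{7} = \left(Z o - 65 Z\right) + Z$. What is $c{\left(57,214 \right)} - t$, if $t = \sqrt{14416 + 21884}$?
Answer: $10486 - 110 \sqrt{3} \approx 10295.0$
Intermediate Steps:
$t = 110 \sqrt{3}$ ($t = \sqrt{36300} = 110 \sqrt{3} \approx 190.53$)
$c{\left(o,Z \right)} = 448 Z - 7 Z o$ ($c{\left(o,Z \right)} = - 7 \left(\left(Z o - 65 Z\right) + Z\right) = - 7 \left(\left(- 65 Z + Z o\right) + Z\right) = - 7 \left(- 64 Z + Z o\right) = 448 Z - 7 Z o$)
$c{\left(57,214 \right)} - t = 7 \cdot 214 \left(64 - 57\right) - 110 \sqrt{3} = 7 \cdot 214 \cdot 7 - 110 \sqrt{3} = 10486 - 110 \sqrt{3}$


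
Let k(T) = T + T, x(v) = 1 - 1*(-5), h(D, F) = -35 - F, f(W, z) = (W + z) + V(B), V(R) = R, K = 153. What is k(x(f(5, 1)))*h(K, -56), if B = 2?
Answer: 252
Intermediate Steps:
f(W, z) = 2 + W + z (f(W, z) = (W + z) + 2 = 2 + W + z)
x(v) = 6 (x(v) = 1 + 5 = 6)
k(T) = 2*T
k(x(f(5, 1)))*h(K, -56) = (2*6)*(-35 - 1*(-56)) = 12*(-35 + 56) = 12*21 = 252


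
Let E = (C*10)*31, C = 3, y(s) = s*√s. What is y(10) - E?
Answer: -930 + 10*√10 ≈ -898.38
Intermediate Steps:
y(s) = s^(3/2)
E = 930 (E = (3*10)*31 = 30*31 = 930)
y(10) - E = 10^(3/2) - 1*930 = 10*√10 - 930 = -930 + 10*√10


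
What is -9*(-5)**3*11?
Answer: 12375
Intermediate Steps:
-9*(-5)**3*11 = -9*(-125)*11 = 1125*11 = 12375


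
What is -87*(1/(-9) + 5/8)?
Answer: -1073/24 ≈ -44.708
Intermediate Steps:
-87*(1/(-9) + 5/8) = -87*(1*(-1/9) + 5*(1/8)) = -87*(-1/9 + 5/8) = -87*37/72 = -1073/24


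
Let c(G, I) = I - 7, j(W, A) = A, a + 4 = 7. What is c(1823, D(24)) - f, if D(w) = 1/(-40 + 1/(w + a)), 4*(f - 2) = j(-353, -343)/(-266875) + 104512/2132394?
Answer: -1585556543306587/175440050857500 ≈ -9.0376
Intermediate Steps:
a = 3 (a = -4 + 7 = 3)
f = 327234588653/162595042500 (f = 2 + (-343/(-266875) + 104512/2132394)/4 = 2 + (-343*(-1/266875) + 104512*(1/2132394))/4 = 2 + (49/38125 + 52256/1066197)/4 = 2 + (1/4)*(2044503653/40648760625) = 2 + 2044503653/162595042500 = 327234588653/162595042500 ≈ 2.0126)
D(w) = 1/(-40 + 1/(3 + w)) (D(w) = 1/(-40 + 1/(w + 3)) = 1/(-40 + 1/(3 + w)))
c(G, I) = -7 + I
c(1823, D(24)) - f = (-7 + (-3 - 1*24)/(119 + 40*24)) - 1*327234588653/162595042500 = (-7 + (-3 - 24)/(119 + 960)) - 327234588653/162595042500 = (-7 - 27/1079) - 327234588653/162595042500 = -7580/1079 - 327234588653/162595042500 = -1585556543306587/175440050857500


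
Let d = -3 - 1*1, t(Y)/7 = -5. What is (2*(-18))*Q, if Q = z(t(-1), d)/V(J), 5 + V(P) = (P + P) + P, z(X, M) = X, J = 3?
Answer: 315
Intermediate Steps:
t(Y) = -35 (t(Y) = 7*(-5) = -35)
d = -4 (d = -3 - 1 = -4)
V(P) = -5 + 3*P (V(P) = -5 + ((P + P) + P) = -5 + (2*P + P) = -5 + 3*P)
Q = -35/4 (Q = -35/(-5 + 3*3) = -35/(-5 + 9) = -35/4 ≈ -8.7500)
(2*(-18))*Q = (2*(-18))*(-35/4) = -36*(-35/4) = 315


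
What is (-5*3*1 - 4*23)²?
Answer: 11449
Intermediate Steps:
(-5*3*1 - 4*23)² = (-15*1 - 92)² = (-15 - 92)² = (-107)² = 11449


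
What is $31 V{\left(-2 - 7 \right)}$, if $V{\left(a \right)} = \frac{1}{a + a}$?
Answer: $- \frac{31}{18} \approx -1.7222$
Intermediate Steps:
$V{\left(a \right)} = \frac{1}{2 a}$
$31 V{\left(-2 - 7 \right)} = 31 \frac{1}{2 \left(-2 - 7\right)} = 31 \frac{1}{2 \left(-9\right)} = 31 \cdot \frac{1}{2} \left(- \frac{1}{9}\right) = 31 \left(- \frac{1}{18}\right) = - \frac{31}{18}$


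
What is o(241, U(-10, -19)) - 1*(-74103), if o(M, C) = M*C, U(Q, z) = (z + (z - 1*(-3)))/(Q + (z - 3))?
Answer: 2379731/32 ≈ 74367.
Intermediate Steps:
U(Q, z) = (3 + 2*z)/(-3 + Q + z) (U(Q, z) = (z + (z + 3))/(Q + (-3 + z)) = (z + (3 + z))/(-3 + Q + z) = (3 + 2*z)/(-3 + Q + z))
o(M, C) = C*M
o(241, U(-10, -19)) - 1*(-74103) = ((3 + 2*(-19))/(-3 - 10 - 19))*241 - 1*(-74103) = ((3 - 38)/(-32))*241 + 74103 = -1/32*(-35)*241 + 74103 = (35/32)*241 + 74103 = 8435/32 + 74103 = 2379731/32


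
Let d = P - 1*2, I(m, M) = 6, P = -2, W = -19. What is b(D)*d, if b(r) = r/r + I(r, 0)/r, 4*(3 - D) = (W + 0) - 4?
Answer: -236/35 ≈ -6.7429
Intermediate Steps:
D = 35/4 (D = 3 - ((-19 + 0) - 4)/4 = 3 - (-19 - 4)/4 = 3 - 1/4*(-23) = 3 + 23/4 = 35/4 ≈ 8.7500)
b(r) = 1 + 6/r (b(r) = r/r + 6/r = 1 + 6/r)
d = -4 (d = -2 - 1*2 = -2 - 2 = -4)
b(D)*d = ((6 + 35/4)/(35/4))*(-4) = ((4/35)*(59/4))*(-4) = (59/35)*(-4) = -236/35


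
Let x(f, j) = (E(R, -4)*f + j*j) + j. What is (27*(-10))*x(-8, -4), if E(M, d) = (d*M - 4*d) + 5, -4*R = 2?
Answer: 46440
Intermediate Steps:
R = -1/2 (R = -1/4*2 = -1/2 ≈ -0.50000)
E(M, d) = 5 - 4*d + M*d (E(M, d) = (M*d - 4*d) + 5 = (-4*d + M*d) + 5 = 5 - 4*d + M*d)
x(f, j) = j + j**2 + 23*f (x(f, j) = ((5 - 4*(-4) - 1/2*(-4))*f + j*j) + j = ((5 + 16 + 2)*f + j**2) + j = (23*f + j**2) + j = (j**2 + 23*f) + j = j + j**2 + 23*f)
(27*(-10))*x(-8, -4) = (27*(-10))*(-4 + (-4)**2 + 23*(-8)) = -270*(-4 + 16 - 184) = -270*(-172) = 46440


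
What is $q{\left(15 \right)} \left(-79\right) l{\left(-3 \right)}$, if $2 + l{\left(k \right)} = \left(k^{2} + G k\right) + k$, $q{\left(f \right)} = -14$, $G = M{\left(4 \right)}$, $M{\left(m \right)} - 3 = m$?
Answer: $-18802$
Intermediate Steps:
$M{\left(m \right)} = 3 + m$
$G = 7$ ($G = 3 + 4 = 7$)
$l{\left(k \right)} = -2 + k^{2} + 8 k$ ($l{\left(k \right)} = -2 + \left(\left(k^{2} + 7 k\right) + k\right) = -2 + \left(k^{2} + 8 k\right) = -2 + k^{2} + 8 k$)
$q{\left(15 \right)} \left(-79\right) l{\left(-3 \right)} = \left(-14\right) \left(-79\right) \left(-2 + \left(-3\right)^{2} + 8 \left(-3\right)\right) = 1106 \left(-2 + 9 - 24\right) = 1106 \left(-17\right) = -18802$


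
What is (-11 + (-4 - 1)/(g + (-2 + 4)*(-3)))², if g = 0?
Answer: 3721/36 ≈ 103.36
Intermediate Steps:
(-11 + (-4 - 1)/(g + (-2 + 4)*(-3)))² = (-11 + (-4 - 1)/(0 + (-2 + 4)*(-3)))² = (-11 - 5/(0 + 2*(-3)))² = (-11 - 5/(0 - 6))² = (-11 - 5/(-6))² = (-11 - 5*(-⅙))² = (-11 + ⅚)² = (-61/6)² = 3721/36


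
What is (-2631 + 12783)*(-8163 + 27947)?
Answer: 200847168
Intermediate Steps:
(-2631 + 12783)*(-8163 + 27947) = 10152*19784 = 200847168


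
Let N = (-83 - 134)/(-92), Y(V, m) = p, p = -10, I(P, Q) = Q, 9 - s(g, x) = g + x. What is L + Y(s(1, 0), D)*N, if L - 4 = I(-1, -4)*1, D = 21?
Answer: -1085/46 ≈ -23.587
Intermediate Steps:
s(g, x) = 9 - g - x (s(g, x) = 9 - (g + x) = 9 + (-g - x) = 9 - g - x)
L = 0 (L = 4 - 4*1 = 4 - 4 = 0)
Y(V, m) = -10
N = 217/92 (N = -217*(-1/92) = 217/92 ≈ 2.3587)
L + Y(s(1, 0), D)*N = 0 - 10*217/92 = 0 - 1085/46 = -1085/46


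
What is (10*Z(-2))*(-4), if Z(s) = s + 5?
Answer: -120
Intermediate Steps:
Z(s) = 5 + s
(10*Z(-2))*(-4) = (10*(5 - 2))*(-4) = (10*3)*(-4) = 30*(-4) = -120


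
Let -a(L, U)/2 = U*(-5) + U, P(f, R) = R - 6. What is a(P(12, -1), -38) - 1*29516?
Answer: -29820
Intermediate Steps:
P(f, R) = -6 + R
a(L, U) = 8*U (a(L, U) = -2*(U*(-5) + U) = -2*(-5*U + U) = -(-8)*U = 8*U)
a(P(12, -1), -38) - 1*29516 = 8*(-38) - 1*29516 = -304 - 29516 = -29820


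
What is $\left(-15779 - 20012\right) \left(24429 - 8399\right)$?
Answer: $-573729730$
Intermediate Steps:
$\left(-15779 - 20012\right) \left(24429 - 8399\right) = \left(-35791\right) 16030 = -573729730$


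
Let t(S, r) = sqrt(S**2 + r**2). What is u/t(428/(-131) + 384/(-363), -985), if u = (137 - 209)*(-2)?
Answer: 2282544*sqrt(6281476129)/1237450797413 ≈ 0.14619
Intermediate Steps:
u = 144 (u = -72*(-2) = 144)
u/t(428/(-131) + 384/(-363), -985) = 144/(sqrt((428/(-131) + 384/(-363))**2 + (-985)**2)) = 144/(sqrt((428*(-1/131) + 384*(-1/363))**2 + 970225)) = 144/(sqrt((-428/131 - 128/121)**2 + 970225)) = 144/(sqrt((-68556/15851)**2 + 970225)) = 144/(sqrt(4699925136/251254201 + 970225)) = 144/(sqrt(243777807090361/251254201)) = 144/((197*sqrt(6281476129)/15851)) = 144*(15851*sqrt(6281476129)/1237450797413) = 2282544*sqrt(6281476129)/1237450797413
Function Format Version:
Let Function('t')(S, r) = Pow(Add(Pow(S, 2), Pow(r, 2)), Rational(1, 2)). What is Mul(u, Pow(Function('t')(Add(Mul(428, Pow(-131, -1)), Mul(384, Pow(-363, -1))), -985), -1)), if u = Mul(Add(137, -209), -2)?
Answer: Mul(Rational(2282544, 1237450797413), Pow(6281476129, Rational(1, 2))) ≈ 0.14619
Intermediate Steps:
u = 144 (u = Mul(-72, -2) = 144)
Mul(u, Pow(Function('t')(Add(Mul(428, Pow(-131, -1)), Mul(384, Pow(-363, -1))), -985), -1)) = Mul(144, Pow(Pow(Add(Pow(Add(Mul(428, Pow(-131, -1)), Mul(384, Pow(-363, -1))), 2), Pow(-985, 2)), Rational(1, 2)), -1)) = Mul(144, Pow(Pow(Add(Pow(Add(Mul(428, Rational(-1, 131)), Mul(384, Rational(-1, 363))), 2), 970225), Rational(1, 2)), -1)) = Mul(144, Pow(Pow(Add(Pow(Add(Rational(-428, 131), Rational(-128, 121)), 2), 970225), Rational(1, 2)), -1)) = Mul(144, Pow(Pow(Add(Pow(Rational(-68556, 15851), 2), 970225), Rational(1, 2)), -1)) = Mul(144, Pow(Pow(Add(Rational(4699925136, 251254201), 970225), Rational(1, 2)), -1)) = Mul(144, Pow(Pow(Rational(243777807090361, 251254201), Rational(1, 2)), -1)) = Mul(144, Pow(Mul(Rational(197, 15851), Pow(6281476129, Rational(1, 2))), -1)) = Mul(144, Mul(Rational(15851, 1237450797413), Pow(6281476129, Rational(1, 2)))) = Mul(Rational(2282544, 1237450797413), Pow(6281476129, Rational(1, 2)))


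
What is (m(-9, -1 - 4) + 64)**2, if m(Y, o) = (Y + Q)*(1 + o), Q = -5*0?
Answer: 10000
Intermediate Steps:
Q = 0
m(Y, o) = Y*(1 + o) (m(Y, o) = (Y + 0)*(1 + o) = Y*(1 + o))
(m(-9, -1 - 4) + 64)**2 = (-9*(1 + (-1 - 4)) + 64)**2 = (-9*(1 - 5) + 64)**2 = (-9*(-4) + 64)**2 = (36 + 64)**2 = 100**2 = 10000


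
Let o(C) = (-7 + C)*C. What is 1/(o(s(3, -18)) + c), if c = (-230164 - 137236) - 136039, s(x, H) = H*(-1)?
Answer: -1/503241 ≈ -1.9871e-6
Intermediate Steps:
s(x, H) = -H
o(C) = C*(-7 + C)
c = -503439 (c = -367400 - 136039 = -503439)
1/(o(s(3, -18)) + c) = 1/((-1*(-18))*(-7 - 1*(-18)) - 503439) = 1/(18*(-7 + 18) - 503439) = 1/(18*11 - 503439) = 1/(198 - 503439) = 1/(-503241) = -1/503241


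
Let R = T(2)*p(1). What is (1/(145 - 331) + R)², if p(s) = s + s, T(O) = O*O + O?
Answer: 4977361/34596 ≈ 143.87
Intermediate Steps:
T(O) = O + O² (T(O) = O² + O = O + O²)
p(s) = 2*s
R = 12 (R = (2*(1 + 2))*(2*1) = (2*3)*2 = 6*2 = 12)
(1/(145 - 331) + R)² = (1/(145 - 331) + 12)² = (1/(-186) + 12)² = (-1/186 + 12)² = (2231/186)² = 4977361/34596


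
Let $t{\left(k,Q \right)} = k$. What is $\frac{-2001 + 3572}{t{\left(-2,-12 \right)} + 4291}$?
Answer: $\frac{1571}{4289} \approx 0.36629$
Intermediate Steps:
$\frac{-2001 + 3572}{t{\left(-2,-12 \right)} + 4291} = \frac{-2001 + 3572}{-2 + 4291} = \frac{1571}{4289}$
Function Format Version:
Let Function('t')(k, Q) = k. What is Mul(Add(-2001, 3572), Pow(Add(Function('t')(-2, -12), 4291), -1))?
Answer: Rational(1571, 4289) ≈ 0.36629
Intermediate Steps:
Mul(Add(-2001, 3572), Pow(Add(Function('t')(-2, -12), 4291), -1)) = Mul(Add(-2001, 3572), Pow(Add(-2, 4291), -1)) = Mul(1571, Pow(4289, -1)) = Mul(1571, Rational(1, 4289)) = Rational(1571, 4289)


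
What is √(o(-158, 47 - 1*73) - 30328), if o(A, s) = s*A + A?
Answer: 11*I*√218 ≈ 162.41*I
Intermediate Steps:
o(A, s) = A + A*s (o(A, s) = A*s + A = A + A*s)
√(o(-158, 47 - 1*73) - 30328) = √(-158*(1 + (47 - 1*73)) - 30328) = √(-158*(1 + (47 - 73)) - 30328) = √(-158*(1 - 26) - 30328) = √(-158*(-25) - 30328) = √(3950 - 30328) = √(-26378) = 11*I*√218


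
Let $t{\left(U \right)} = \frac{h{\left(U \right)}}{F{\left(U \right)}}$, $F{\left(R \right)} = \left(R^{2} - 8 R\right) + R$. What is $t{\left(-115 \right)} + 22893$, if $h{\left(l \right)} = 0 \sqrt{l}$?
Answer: $22893$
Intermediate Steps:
$h{\left(l \right)} = 0$
$F{\left(R \right)} = R^{2} - 7 R$
$t{\left(U \right)} = 0$ ($t{\left(U \right)} = \frac{0}{U \left(-7 + U\right)} = 0 \frac{1}{U \left(-7 + U\right)} = 0$)
$t{\left(-115 \right)} + 22893 = 0 + 22893 = 22893$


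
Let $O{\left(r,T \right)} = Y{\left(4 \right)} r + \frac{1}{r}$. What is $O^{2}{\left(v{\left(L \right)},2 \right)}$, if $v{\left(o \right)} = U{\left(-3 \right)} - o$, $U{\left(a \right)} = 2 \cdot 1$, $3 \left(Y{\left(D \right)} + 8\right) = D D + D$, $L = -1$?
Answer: $\frac{121}{9} \approx 13.444$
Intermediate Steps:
$Y{\left(D \right)} = -8 + \frac{D}{3} + \frac{D^{2}}{3}$ ($Y{\left(D \right)} = -8 + \frac{D D + D}{3} = -8 + \frac{D^{2} + D}{3} = -8 + \frac{D + D^{2}}{3} = -8 + \left(\frac{D}{3} + \frac{D^{2}}{3}\right) = -8 + \frac{D}{3} + \frac{D^{2}}{3}$)
$U{\left(a \right)} = 2$
$v{\left(o \right)} = 2 - o$
$O{\left(r,T \right)} = \frac{1}{r} - \frac{4 r}{3}$ ($O{\left(r,T \right)} = \left(-8 + \frac{1}{3} \cdot 4 + \frac{4^{2}}{3}\right) r + \frac{1}{r} = \left(-8 + \frac{4}{3} + \frac{1}{3} \cdot 16\right) r + \frac{1}{r} = \left(-8 + \frac{4}{3} + \frac{16}{3}\right) r + \frac{1}{r} = - \frac{4 r}{3} + \frac{1}{r} = \frac{1}{r} - \frac{4 r}{3}$)
$O^{2}{\left(v{\left(L \right)},2 \right)} = \left(\frac{1}{2 - -1} - \frac{4 \left(2 - -1\right)}{3}\right)^{2} = \left(\frac{1}{2 + 1} - \frac{4 \left(2 + 1\right)}{3}\right)^{2} = \left(\frac{1}{3} - 4\right)^{2} = \left(- \frac{11}{3}\right)^{2} = \frac{121}{9}$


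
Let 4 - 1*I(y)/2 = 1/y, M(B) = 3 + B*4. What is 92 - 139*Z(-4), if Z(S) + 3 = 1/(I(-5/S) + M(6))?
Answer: 84308/167 ≈ 504.84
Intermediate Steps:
M(B) = 3 + 4*B
I(y) = 8 - 2/y
Z(S) = -3 + 1/(35 + 2*S/5) (Z(S) = -3 + 1/((8 - 2*(-S/5)) + (3 + 4*6)) = -3 + 1/((8 - (-2)*S/5) + (3 + 24)) = -3 + 1/((8 + 2*S/5) + 27) = -3 + 1/(35 + 2*S/5))
92 - 139*Z(-4) = 92 - 278*(260 + 3*(-4))/(-175 - 2*(-4)) = 92 - 278*(260 - 12)/(-175 + 8) = 92 - 278*248/(-167) = 92 - 278*(-1)*248/167 = 92 - 139*(-496/167) = 92 + 68944/167 = 84308/167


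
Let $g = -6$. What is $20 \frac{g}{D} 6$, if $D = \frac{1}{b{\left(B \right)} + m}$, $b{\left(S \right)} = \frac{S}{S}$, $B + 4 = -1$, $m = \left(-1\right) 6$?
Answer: $3600$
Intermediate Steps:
$m = -6$
$B = -5$ ($B = -4 - 1 = -5$)
$b{\left(S \right)} = 1$
$D = - \frac{1}{5}$ ($D = \frac{1}{1 - 6} = \frac{1}{-5} = - \frac{1}{5} \approx -0.2$)
$20 \frac{g}{D} 6 = 20 \left(- \frac{6}{- \frac{1}{5}}\right) 6 = 20 \left(\left(-6\right) \left(-5\right)\right) 6 = 20 \cdot 30 \cdot 6 = 600 \cdot 6 = 3600$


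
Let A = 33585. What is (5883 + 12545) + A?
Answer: 52013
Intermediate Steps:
(5883 + 12545) + A = (5883 + 12545) + 33585 = 18428 + 33585 = 52013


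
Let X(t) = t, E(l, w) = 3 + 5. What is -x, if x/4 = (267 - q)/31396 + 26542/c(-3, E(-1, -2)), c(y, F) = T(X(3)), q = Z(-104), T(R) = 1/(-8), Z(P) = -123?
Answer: 6666500666/7849 ≈ 8.4934e+5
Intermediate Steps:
E(l, w) = 8
T(R) = -⅛
q = -123
c(y, F) = -⅛
x = -6666500666/7849 (x = 4*((267 - 1*(-123))/31396 + 26542/(-⅛)) = 4*((267 + 123)*(1/31396) + 26542*(-8)) = 4*(390*(1/31396) - 212336) = 4*(195/15698 - 212336) = 4*(-3333250333/15698) = -6666500666/7849 ≈ -8.4934e+5)
-x = -1*(-6666500666/7849) = 6666500666/7849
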